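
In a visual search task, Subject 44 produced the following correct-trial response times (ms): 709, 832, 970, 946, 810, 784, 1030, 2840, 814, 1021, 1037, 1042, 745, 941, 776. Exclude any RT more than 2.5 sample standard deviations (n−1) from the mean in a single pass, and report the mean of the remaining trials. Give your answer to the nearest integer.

n = 15, ΣRT = 15297, M = 1019.800
Σ(x−M)² = 3736948.40; s = √(3736948.40/14) = 516.648
Cutoffs: 1019.800 ± 2.5·516.648 → [-271.8, 2311.4]
Outside: 2840 → excluded.
Retained (n=14): Σ = 12457, mean = 12457/14 = 889.786

890 ms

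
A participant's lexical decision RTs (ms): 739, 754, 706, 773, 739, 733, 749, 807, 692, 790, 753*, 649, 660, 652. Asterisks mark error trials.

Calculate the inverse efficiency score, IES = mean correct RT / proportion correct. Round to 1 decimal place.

782.3 ms

Correct trials (n=13): 739, 754, 706, 773, 739, 733, 749, 807, 692, 790, 649, 660, 652
Mean correct RT = 9443/13 = 726.3846 ms
Proportion correct = 13/14
IES = 726.3846 / (13/14) = 782.260 ms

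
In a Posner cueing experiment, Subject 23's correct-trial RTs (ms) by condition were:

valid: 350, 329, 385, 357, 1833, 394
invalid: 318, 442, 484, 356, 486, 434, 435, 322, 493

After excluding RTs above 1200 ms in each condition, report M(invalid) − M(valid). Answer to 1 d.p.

valid: exclude 1833
M(valid) = 1815/5 = 363.000
M(invalid) = 3770/9 = 418.889
Difference = 418.889 − 363.000 = 55.889 ms

55.9 ms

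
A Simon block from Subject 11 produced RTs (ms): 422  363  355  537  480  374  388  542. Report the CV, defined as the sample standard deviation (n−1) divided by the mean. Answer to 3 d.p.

0.178

n = 8, Σ = 3461, M = 432.6250
Σ(x−M)² = 41515.875; s = √(41515.875/7) = 77.0119
CV = 77.0119 / 432.6250 = 0.17801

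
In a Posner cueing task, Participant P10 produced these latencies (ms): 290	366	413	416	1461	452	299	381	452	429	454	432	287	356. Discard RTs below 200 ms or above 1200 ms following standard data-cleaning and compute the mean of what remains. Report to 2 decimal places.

Excluded: 1461
Retained (n=13): Σ = 5027
Mean = 5027/13 = 386.6923

386.69 ms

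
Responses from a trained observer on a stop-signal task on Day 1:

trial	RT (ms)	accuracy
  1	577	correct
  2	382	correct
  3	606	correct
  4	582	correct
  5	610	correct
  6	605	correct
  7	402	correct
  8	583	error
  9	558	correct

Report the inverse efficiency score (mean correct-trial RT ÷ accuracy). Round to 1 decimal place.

Correct trials (n=8): 577, 382, 606, 582, 610, 605, 402, 558
Mean correct RT = 4322/8 = 540.2500 ms
Proportion correct = 8/9
IES = 540.2500 / (8/9) = 607.781 ms

607.8 ms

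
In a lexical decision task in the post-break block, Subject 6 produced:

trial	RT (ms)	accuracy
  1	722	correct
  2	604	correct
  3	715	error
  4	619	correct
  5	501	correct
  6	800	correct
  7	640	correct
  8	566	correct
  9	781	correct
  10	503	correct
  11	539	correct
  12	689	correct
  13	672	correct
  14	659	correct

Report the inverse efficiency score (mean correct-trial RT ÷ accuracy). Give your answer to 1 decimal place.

687.2 ms

Correct trials (n=13): 722, 604, 619, 501, 800, 640, 566, 781, 503, 539, 689, 672, 659
Mean correct RT = 8295/13 = 638.0769 ms
Proportion correct = 13/14
IES = 638.0769 / (13/14) = 687.160 ms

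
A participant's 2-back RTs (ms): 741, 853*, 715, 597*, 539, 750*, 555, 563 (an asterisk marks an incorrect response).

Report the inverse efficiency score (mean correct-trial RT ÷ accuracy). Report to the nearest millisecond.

Correct trials (n=5): 741, 715, 539, 555, 563
Mean correct RT = 3113/5 = 622.6000 ms
Proportion correct = 5/8
IES = 622.6000 / (5/8) = 996.160 ms

996 ms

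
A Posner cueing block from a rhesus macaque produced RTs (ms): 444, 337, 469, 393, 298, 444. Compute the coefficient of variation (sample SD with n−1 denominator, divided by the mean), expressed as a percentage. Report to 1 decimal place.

n = 6, Σ = 2385, M = 397.5000
Σ(x−M)² = 23017.500; s = √(23017.500/5) = 67.8491
CV = 67.8491 / 397.5000 = 0.17069 = 17.069%

17.1%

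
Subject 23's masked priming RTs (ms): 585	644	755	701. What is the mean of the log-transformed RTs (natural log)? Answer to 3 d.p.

ln(RT): 6.3716, 6.4677, 6.6267, 6.5525
Σ ln(RT) = 26.0185
Mean = 26.0185/4 = 6.50463

6.505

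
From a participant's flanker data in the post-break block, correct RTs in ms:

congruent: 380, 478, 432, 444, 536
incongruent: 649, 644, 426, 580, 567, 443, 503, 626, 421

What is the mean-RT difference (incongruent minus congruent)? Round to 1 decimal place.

85.9 ms

M(congruent) = 2270/5 = 454.000
M(incongruent) = 4859/9 = 539.889
Difference = 539.889 − 454.000 = 85.889 ms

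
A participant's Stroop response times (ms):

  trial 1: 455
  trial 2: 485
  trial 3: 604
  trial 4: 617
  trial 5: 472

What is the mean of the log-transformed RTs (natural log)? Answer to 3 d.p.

ln(RT): 6.1203, 6.1841, 6.4036, 6.4249, 6.1570
Σ ln(RT) = 31.2899
Mean = 31.2899/5 = 6.25797

6.258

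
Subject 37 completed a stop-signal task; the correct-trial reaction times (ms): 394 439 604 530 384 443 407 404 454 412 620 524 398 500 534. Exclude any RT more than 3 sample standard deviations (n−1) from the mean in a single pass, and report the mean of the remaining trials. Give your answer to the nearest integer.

n = 15, ΣRT = 7047, M = 469.800
Σ(x−M)² = 83958.40; s = √(83958.40/14) = 77.440
Cutoffs: 469.800 ± 3·77.440 → [237.5, 702.1]
No RTs fall outside the cutoffs; all 15 retained. Mean = 7047/15 = 469.800

470 ms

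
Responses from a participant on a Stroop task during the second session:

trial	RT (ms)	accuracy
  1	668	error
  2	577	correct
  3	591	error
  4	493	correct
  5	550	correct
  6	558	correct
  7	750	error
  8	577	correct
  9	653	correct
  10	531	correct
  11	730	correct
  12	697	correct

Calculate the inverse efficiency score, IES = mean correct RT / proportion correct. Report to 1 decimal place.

795.0 ms

Correct trials (n=9): 577, 493, 550, 558, 577, 653, 531, 730, 697
Mean correct RT = 5366/9 = 596.2222 ms
Proportion correct = 9/12
IES = 596.2222 / (9/12) = 794.963 ms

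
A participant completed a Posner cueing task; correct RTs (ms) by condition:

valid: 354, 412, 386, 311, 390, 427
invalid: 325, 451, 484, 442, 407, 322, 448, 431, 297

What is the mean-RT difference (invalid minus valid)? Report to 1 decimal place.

20.8 ms

M(valid) = 2280/6 = 380.000
M(invalid) = 3607/9 = 400.778
Difference = 400.778 − 380.000 = 20.778 ms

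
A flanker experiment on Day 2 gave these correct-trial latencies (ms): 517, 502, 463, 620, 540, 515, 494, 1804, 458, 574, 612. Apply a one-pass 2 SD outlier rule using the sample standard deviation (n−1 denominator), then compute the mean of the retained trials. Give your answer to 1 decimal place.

529.5 ms

n = 11, ΣRT = 7099, M = 645.364
Σ(x−M)² = 1505686.55; s = √(1505686.55/10) = 388.032
Cutoffs: 645.364 ± 2·388.032 → [-130.7, 1421.4]
Outside: 1804 → excluded.
Retained (n=10): Σ = 5295, mean = 5295/10 = 529.500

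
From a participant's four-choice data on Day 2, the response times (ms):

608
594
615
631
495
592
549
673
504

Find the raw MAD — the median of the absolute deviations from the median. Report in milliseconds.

Sorted: 495, 504, 549, 592, 594, 608, 615, 631, 673 → median = 594
|x − 594|: 14, 0, 21, 37, 99, 2, 45, 79, 90
Sorted deviations: 0, 2, 14, 21, 37, 45, 79, 90, 99 → MAD = 37

37 ms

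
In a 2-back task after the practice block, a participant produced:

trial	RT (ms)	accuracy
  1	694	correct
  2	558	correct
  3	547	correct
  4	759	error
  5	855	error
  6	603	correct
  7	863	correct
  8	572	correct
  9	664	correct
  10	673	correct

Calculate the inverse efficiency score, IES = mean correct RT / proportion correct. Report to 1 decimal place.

Correct trials (n=8): 694, 558, 547, 603, 863, 572, 664, 673
Mean correct RT = 5174/8 = 646.7500 ms
Proportion correct = 8/10
IES = 646.7500 / (8/10) = 808.438 ms

808.4 ms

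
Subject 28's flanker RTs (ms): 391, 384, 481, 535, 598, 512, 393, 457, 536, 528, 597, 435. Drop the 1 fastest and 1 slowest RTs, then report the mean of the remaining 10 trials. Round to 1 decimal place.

486.5 ms

Sorted: 384, 391, 393, 435, 457, 481, 512, 528, 535, 536, 597, 598
Drop lowest 1 (384) and highest 1 (598)
Remaining (n=10): Σ = 4865, mean = 4865/10 = 486.500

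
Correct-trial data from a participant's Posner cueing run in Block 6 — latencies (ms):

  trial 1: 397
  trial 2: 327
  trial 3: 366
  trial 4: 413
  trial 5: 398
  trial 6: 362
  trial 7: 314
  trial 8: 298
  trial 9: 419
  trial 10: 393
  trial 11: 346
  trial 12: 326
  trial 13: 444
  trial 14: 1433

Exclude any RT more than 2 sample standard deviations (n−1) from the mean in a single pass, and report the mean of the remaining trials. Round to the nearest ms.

n = 14, ΣRT = 6236, M = 445.429
Σ(x−M)² = 1074845.43; s = √(1074845.43/13) = 287.542
Cutoffs: 445.429 ± 2·287.542 → [-129.7, 1020.5]
Outside: 1433 → excluded.
Retained (n=13): Σ = 4803, mean = 4803/13 = 369.462

369 ms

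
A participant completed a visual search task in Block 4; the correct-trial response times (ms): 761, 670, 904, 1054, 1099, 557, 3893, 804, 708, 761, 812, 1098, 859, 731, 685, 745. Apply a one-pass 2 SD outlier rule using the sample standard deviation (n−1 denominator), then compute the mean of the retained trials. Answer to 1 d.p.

n = 16, ΣRT = 16141, M = 1008.812
Σ(x−M)² = 9234650.44; s = √(9234650.44/15) = 784.629
Cutoffs: 1008.812 ± 2·784.629 → [-560.4, 2578.1]
Outside: 3893 → excluded.
Retained (n=15): Σ = 12248, mean = 12248/15 = 816.533

816.5 ms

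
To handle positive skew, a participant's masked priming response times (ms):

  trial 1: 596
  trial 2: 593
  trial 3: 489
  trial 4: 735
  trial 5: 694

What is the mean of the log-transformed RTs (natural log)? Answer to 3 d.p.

ln(RT): 6.3902, 6.3852, 6.1924, 6.5999, 6.5425
Σ ln(RT) = 32.1101
Mean = 32.1101/5 = 6.42203

6.422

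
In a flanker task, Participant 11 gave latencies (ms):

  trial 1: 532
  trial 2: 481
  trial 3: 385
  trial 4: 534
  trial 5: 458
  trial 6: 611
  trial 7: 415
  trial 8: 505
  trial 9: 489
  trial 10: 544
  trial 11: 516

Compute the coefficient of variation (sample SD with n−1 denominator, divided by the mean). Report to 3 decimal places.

n = 11, Σ = 5470, M = 497.2727
Σ(x−M)² = 39332.182; s = √(39332.182/10) = 62.7154
CV = 62.7154 / 497.2727 = 0.12612

0.126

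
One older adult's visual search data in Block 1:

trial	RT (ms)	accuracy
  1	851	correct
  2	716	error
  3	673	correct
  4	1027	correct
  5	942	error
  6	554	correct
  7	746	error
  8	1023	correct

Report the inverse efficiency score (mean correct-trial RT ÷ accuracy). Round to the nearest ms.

1321 ms

Correct trials (n=5): 851, 673, 1027, 554, 1023
Mean correct RT = 4128/5 = 825.6000 ms
Proportion correct = 5/8
IES = 825.6000 / (5/8) = 1320.960 ms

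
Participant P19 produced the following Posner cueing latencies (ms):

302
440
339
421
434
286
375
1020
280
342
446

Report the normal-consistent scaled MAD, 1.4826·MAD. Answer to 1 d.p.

Sorted: 280, 286, 302, 339, 342, 375, 421, 434, 440, 446, 1020 → median = 375
|x − 375| sorted: 0, 33, 36, 46, 59, 65, 71, 73, 89, 95, 645 → MAD = 65
Robust SD ≈ 1.4826 × 65 = 96.369

96.4 ms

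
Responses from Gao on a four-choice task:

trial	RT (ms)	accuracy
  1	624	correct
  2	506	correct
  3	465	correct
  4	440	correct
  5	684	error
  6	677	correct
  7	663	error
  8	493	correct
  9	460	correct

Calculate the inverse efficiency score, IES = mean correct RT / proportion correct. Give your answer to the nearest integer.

673 ms

Correct trials (n=7): 624, 506, 465, 440, 677, 493, 460
Mean correct RT = 3665/7 = 523.5714 ms
Proportion correct = 7/9
IES = 523.5714 / (7/9) = 673.163 ms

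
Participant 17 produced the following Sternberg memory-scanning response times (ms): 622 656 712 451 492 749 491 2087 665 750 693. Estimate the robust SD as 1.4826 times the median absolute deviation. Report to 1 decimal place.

124.5 ms

Sorted: 451, 491, 492, 622, 656, 665, 693, 712, 749, 750, 2087 → median = 665
|x − 665| sorted: 0, 9, 28, 43, 47, 84, 85, 173, 174, 214, 1422 → MAD = 84
Robust SD ≈ 1.4826 × 84 = 124.538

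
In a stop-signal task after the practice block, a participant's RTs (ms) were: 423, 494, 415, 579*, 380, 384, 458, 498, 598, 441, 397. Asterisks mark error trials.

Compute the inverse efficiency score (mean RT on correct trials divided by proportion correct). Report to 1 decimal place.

493.7 ms

Correct trials (n=10): 423, 494, 415, 380, 384, 458, 498, 598, 441, 397
Mean correct RT = 4488/10 = 448.8000 ms
Proportion correct = 10/11
IES = 448.8000 / (10/11) = 493.680 ms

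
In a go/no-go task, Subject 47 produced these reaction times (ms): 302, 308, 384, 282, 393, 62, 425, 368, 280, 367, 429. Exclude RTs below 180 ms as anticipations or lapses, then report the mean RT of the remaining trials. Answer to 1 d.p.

353.8 ms

Excluded: 62
Retained (n=10): Σ = 3538
Mean = 3538/10 = 353.8000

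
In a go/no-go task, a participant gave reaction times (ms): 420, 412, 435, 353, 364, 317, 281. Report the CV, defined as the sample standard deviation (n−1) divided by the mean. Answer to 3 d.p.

0.155

n = 7, Σ = 2582, M = 368.8571
Σ(x−M)² = 19534.857; s = √(19534.857/6) = 57.0597
CV = 57.0597 / 368.8571 = 0.15469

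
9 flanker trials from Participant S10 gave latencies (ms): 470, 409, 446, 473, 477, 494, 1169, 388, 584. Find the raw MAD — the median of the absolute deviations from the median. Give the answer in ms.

27 ms

Sorted: 388, 409, 446, 470, 473, 477, 494, 584, 1169 → median = 473
|x − 473|: 3, 64, 27, 0, 4, 21, 696, 85, 111
Sorted deviations: 0, 3, 4, 21, 27, 64, 85, 111, 696 → MAD = 27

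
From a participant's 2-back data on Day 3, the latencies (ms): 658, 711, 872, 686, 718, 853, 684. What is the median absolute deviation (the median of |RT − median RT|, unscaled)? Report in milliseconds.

27 ms

Sorted: 658, 684, 686, 711, 718, 853, 872 → median = 711
|x − 711|: 53, 0, 161, 25, 7, 142, 27
Sorted deviations: 0, 7, 25, 27, 53, 142, 161 → MAD = 27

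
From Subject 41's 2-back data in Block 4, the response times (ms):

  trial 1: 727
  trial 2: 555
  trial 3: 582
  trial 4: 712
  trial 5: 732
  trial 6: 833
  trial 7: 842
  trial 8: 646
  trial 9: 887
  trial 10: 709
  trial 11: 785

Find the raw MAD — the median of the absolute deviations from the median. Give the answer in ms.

81 ms

Sorted: 555, 582, 646, 709, 712, 727, 732, 785, 833, 842, 887 → median = 727
|x − 727|: 0, 172, 145, 15, 5, 106, 115, 81, 160, 18, 58
Sorted deviations: 0, 5, 15, 18, 58, 81, 106, 115, 145, 160, 172 → MAD = 81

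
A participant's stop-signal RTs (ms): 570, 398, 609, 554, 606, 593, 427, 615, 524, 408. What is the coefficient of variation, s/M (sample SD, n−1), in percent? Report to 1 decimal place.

16.4%

n = 10, Σ = 5304, M = 530.4000
Σ(x−M)² = 68338.400; s = √(68338.400/9) = 87.1387
CV = 87.1387 / 530.4000 = 0.16429 = 16.429%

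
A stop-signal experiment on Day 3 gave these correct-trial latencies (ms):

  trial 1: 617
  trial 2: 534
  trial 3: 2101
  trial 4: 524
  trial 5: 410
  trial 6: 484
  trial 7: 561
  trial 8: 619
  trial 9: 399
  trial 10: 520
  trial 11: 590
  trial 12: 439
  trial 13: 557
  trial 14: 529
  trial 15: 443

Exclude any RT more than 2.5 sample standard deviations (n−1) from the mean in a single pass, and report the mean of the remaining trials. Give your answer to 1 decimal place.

n = 15, ΣRT = 9327, M = 621.800
Σ(x−M)² = 2412092.40; s = √(2412092.40/14) = 415.081
Cutoffs: 621.800 ± 2.5·415.081 → [-415.9, 1659.5]
Outside: 2101 → excluded.
Retained (n=14): Σ = 7226, mean = 7226/14 = 516.143

516.1 ms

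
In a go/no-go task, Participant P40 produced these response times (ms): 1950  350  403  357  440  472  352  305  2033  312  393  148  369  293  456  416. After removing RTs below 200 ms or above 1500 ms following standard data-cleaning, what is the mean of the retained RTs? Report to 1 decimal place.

Excluded: 148, 1950, 2033
Retained (n=13): Σ = 4918
Mean = 4918/13 = 378.3077

378.3 ms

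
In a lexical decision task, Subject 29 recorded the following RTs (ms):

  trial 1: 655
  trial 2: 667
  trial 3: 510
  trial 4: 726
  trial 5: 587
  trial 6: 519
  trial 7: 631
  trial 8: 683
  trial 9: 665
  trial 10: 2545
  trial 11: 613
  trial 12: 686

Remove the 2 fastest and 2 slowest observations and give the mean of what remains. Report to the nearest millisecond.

648 ms

Sorted: 510, 519, 587, 613, 631, 655, 665, 667, 683, 686, 726, 2545
Drop lowest 2 (510, 519) and highest 2 (726, 2545)
Remaining (n=8): Σ = 5187, mean = 5187/8 = 648.375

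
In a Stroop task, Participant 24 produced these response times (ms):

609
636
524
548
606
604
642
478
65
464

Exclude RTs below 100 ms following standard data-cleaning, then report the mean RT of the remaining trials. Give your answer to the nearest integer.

Excluded: 65
Retained (n=9): Σ = 5111
Mean = 5111/9 = 567.8889

568 ms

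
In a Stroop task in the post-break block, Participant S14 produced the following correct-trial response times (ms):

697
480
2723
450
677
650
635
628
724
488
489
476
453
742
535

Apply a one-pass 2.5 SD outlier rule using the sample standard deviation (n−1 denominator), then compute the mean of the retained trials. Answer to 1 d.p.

n = 15, ΣRT = 10847, M = 723.133
Σ(x−M)² = 4438063.73; s = √(4438063.73/14) = 563.032
Cutoffs: 723.133 ± 2.5·563.032 → [-684.4, 2130.7]
Outside: 2723 → excluded.
Retained (n=14): Σ = 8124, mean = 8124/14 = 580.286

580.3 ms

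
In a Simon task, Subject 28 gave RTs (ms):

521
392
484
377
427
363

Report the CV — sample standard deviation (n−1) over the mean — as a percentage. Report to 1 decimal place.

n = 6, Σ = 2564, M = 427.3333
Σ(x−M)² = 19905.333; s = √(19905.333/5) = 63.0957
CV = 63.0957 / 427.3333 = 0.14765 = 14.765%

14.8%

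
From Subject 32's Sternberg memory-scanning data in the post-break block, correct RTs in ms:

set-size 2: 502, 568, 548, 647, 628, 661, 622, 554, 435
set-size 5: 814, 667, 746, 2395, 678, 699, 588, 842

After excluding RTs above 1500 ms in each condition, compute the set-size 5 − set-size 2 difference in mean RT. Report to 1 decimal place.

set-size 5: exclude 2395
M(set-size 2) = 5165/9 = 573.889
M(set-size 5) = 5034/7 = 719.143
Difference = 719.143 − 573.889 = 145.254 ms

145.3 ms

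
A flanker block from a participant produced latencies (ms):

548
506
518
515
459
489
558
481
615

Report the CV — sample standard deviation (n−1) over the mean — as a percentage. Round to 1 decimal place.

n = 9, Σ = 4689, M = 521.0000
Σ(x−M)² = 17672.000; s = √(17672.000/8) = 47.0000
CV = 47.0000 / 521.0000 = 0.09021 = 9.021%

9.0%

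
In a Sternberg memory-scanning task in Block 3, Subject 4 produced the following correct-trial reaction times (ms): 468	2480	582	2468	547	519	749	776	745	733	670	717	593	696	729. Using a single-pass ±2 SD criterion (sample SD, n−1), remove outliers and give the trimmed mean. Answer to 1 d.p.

655.7 ms

n = 15, ΣRT = 13472, M = 898.133
Σ(x−M)² = 5854075.73; s = √(5854075.73/14) = 646.644
Cutoffs: 898.133 ± 2·646.644 → [-395.2, 2191.4]
Outside: 2468, 2480 → excluded.
Retained (n=13): Σ = 8524, mean = 8524/13 = 655.692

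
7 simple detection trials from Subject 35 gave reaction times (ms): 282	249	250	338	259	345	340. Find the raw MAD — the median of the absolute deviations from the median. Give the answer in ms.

Sorted: 249, 250, 259, 282, 338, 340, 345 → median = 282
|x − 282|: 0, 33, 32, 56, 23, 63, 58
Sorted deviations: 0, 23, 32, 33, 56, 58, 63 → MAD = 33

33 ms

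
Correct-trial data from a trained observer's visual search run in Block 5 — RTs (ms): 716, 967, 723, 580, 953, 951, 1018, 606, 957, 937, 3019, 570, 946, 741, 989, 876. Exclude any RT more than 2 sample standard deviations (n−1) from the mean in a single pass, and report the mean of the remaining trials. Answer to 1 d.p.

n = 16, ΣRT = 15549, M = 971.812
Σ(x−M)² = 4834904.44; s = √(4834904.44/15) = 567.738
Cutoffs: 971.812 ± 2·567.738 → [-163.7, 2107.3]
Outside: 3019 → excluded.
Retained (n=15): Σ = 12530, mean = 12530/15 = 835.333

835.3 ms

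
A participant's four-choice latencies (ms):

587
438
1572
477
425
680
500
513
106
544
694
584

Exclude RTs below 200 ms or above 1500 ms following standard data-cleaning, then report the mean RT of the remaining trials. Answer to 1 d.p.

544.2 ms

Excluded: 106, 1572
Retained (n=10): Σ = 5442
Mean = 5442/10 = 544.2000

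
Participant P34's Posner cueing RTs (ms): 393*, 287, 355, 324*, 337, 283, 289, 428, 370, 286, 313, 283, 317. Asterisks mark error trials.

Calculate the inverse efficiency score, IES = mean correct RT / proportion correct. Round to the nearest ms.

381 ms

Correct trials (n=11): 287, 355, 337, 283, 289, 428, 370, 286, 313, 283, 317
Mean correct RT = 3548/11 = 322.5455 ms
Proportion correct = 11/13
IES = 322.5455 / (11/13) = 381.190 ms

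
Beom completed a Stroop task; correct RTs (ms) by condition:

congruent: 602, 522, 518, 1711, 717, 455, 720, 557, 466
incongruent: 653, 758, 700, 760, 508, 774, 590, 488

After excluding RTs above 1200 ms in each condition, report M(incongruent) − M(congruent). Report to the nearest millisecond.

congruent: exclude 1711
M(congruent) = 4557/8 = 569.625
M(incongruent) = 5231/8 = 653.875
Difference = 653.875 − 569.625 = 84.250 ms

84 ms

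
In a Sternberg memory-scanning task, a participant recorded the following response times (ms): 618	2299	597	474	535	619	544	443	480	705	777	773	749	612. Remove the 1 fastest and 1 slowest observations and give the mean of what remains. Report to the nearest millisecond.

Sorted: 443, 474, 480, 535, 544, 597, 612, 618, 619, 705, 749, 773, 777, 2299
Drop lowest 1 (443) and highest 1 (2299)
Remaining (n=12): Σ = 7483, mean = 7483/12 = 623.583

624 ms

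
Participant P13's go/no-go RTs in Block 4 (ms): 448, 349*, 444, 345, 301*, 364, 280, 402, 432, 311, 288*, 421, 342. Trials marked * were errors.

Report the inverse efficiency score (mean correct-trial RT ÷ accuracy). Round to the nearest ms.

493 ms

Correct trials (n=10): 448, 444, 345, 364, 280, 402, 432, 311, 421, 342
Mean correct RT = 3789/10 = 378.9000 ms
Proportion correct = 10/13
IES = 378.9000 / (10/13) = 492.570 ms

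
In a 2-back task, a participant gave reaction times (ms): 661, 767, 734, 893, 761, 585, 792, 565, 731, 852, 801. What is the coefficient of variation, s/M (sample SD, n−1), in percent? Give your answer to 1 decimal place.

n = 11, Σ = 8142, M = 740.1818
Σ(x−M)² = 104555.636; s = √(104555.636/10) = 102.2525
CV = 102.2525 / 740.1818 = 0.13815 = 13.815%

13.8%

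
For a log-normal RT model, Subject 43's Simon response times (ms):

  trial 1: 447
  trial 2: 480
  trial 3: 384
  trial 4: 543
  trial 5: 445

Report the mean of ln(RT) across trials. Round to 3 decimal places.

ln(RT): 6.1026, 6.1738, 5.9506, 6.2971, 6.0981
Σ ln(RT) = 30.6222
Mean = 30.6222/5 = 6.12443

6.124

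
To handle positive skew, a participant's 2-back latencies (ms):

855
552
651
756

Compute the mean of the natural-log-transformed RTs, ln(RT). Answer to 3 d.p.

ln(RT): 6.7511, 6.3135, 6.4785, 6.6280
Σ ln(RT) = 26.1712
Mean = 26.1712/4 = 6.54280

6.543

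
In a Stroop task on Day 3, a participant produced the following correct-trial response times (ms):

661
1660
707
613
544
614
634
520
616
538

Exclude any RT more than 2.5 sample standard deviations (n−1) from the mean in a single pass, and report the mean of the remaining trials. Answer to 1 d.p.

605.2 ms

n = 10, ΣRT = 7107, M = 710.700
Σ(x−M)² = 1031382.10; s = √(1031382.10/9) = 338.523
Cutoffs: 710.700 ± 2.5·338.523 → [-135.6, 1557.0]
Outside: 1660 → excluded.
Retained (n=9): Σ = 5447, mean = 5447/9 = 605.222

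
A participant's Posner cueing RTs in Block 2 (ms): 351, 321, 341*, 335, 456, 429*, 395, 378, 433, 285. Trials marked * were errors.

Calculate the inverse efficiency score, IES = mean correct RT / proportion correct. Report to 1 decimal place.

Correct trials (n=8): 351, 321, 335, 456, 395, 378, 433, 285
Mean correct RT = 2954/8 = 369.2500 ms
Proportion correct = 8/10
IES = 369.2500 / (8/10) = 461.562 ms

461.6 ms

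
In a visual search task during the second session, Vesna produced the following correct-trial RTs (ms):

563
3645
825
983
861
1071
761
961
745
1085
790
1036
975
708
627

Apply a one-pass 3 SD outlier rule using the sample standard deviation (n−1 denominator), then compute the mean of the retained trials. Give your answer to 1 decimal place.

n = 15, ΣRT = 15636, M = 1042.400
Σ(x−M)² = 7616609.60; s = √(7616609.60/14) = 737.593
Cutoffs: 1042.400 ± 3·737.593 → [-1170.4, 3255.2]
Outside: 3645 → excluded.
Retained (n=14): Σ = 11991, mean = 11991/14 = 856.500

856.5 ms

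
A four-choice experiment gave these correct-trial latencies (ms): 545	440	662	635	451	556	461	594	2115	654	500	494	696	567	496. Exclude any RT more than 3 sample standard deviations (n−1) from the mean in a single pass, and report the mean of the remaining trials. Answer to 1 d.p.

553.6 ms

n = 15, ΣRT = 9866, M = 657.733
Σ(x−M)² = 2367688.93; s = √(2367688.93/14) = 411.243
Cutoffs: 657.733 ± 3·411.243 → [-576.0, 1891.5]
Outside: 2115 → excluded.
Retained (n=14): Σ = 7751, mean = 7751/14 = 553.643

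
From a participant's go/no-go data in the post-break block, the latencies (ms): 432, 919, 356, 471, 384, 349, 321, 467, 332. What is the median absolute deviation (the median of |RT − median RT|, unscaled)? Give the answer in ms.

Sorted: 321, 332, 349, 356, 384, 432, 467, 471, 919 → median = 384
|x − 384|: 48, 535, 28, 87, 0, 35, 63, 83, 52
Sorted deviations: 0, 28, 35, 48, 52, 63, 83, 87, 535 → MAD = 52

52 ms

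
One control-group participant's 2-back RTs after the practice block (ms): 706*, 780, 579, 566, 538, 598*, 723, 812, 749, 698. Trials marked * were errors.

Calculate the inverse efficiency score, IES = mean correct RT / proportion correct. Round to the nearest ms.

Correct trials (n=8): 780, 579, 566, 538, 723, 812, 749, 698
Mean correct RT = 5445/8 = 680.6250 ms
Proportion correct = 8/10
IES = 680.6250 / (8/10) = 850.781 ms

851 ms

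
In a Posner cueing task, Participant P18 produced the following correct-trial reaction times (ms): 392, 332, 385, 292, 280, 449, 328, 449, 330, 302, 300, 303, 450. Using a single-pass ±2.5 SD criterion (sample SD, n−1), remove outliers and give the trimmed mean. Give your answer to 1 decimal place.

n = 13, ΣRT = 4592, M = 353.231
Σ(x−M)² = 48940.31; s = √(48940.31/12) = 63.862
Cutoffs: 353.231 ± 2.5·63.862 → [193.6, 512.9]
No RTs fall outside the cutoffs; all 13 retained. Mean = 4592/13 = 353.231

353.2 ms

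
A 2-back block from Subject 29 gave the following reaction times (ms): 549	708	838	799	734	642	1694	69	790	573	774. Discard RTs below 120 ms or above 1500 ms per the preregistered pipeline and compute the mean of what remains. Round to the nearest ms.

712 ms

Excluded: 69, 1694
Retained (n=9): Σ = 6407
Mean = 6407/9 = 711.8889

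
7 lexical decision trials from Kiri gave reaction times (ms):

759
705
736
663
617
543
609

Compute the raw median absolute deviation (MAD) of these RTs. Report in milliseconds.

Sorted: 543, 609, 617, 663, 705, 736, 759 → median = 663
|x − 663|: 96, 42, 73, 0, 46, 120, 54
Sorted deviations: 0, 42, 46, 54, 73, 96, 120 → MAD = 54

54 ms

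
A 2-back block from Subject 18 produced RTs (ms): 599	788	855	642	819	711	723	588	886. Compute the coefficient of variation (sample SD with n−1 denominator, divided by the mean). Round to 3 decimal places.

0.150

n = 9, Σ = 6611, M = 734.5556
Σ(x−M)² = 96538.222; s = √(96538.222/8) = 109.8512
CV = 109.8512 / 734.5556 = 0.14955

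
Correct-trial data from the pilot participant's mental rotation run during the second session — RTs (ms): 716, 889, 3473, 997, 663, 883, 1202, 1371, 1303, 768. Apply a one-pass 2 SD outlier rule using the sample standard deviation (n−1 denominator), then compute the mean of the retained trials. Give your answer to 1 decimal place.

976.9 ms

n = 10, ΣRT = 12265, M = 1226.500
Σ(x−M)² = 6147028.50; s = √(6147028.50/9) = 826.440
Cutoffs: 1226.500 ± 2·826.440 → [-426.4, 2879.4]
Outside: 3473 → excluded.
Retained (n=9): Σ = 8792, mean = 8792/9 = 976.889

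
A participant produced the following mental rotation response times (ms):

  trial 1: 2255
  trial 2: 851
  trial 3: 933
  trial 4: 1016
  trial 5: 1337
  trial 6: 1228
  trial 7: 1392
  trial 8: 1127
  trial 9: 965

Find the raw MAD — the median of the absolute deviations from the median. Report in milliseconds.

194 ms

Sorted: 851, 933, 965, 1016, 1127, 1228, 1337, 1392, 2255 → median = 1127
|x − 1127|: 1128, 276, 194, 111, 210, 101, 265, 0, 162
Sorted deviations: 0, 101, 111, 162, 194, 210, 265, 276, 1128 → MAD = 194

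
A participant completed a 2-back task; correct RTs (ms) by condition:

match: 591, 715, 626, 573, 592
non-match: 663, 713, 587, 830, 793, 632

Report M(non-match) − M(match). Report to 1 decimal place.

M(match) = 3097/5 = 619.400
M(non-match) = 4218/6 = 703.000
Difference = 703.000 − 619.400 = 83.600 ms

83.6 ms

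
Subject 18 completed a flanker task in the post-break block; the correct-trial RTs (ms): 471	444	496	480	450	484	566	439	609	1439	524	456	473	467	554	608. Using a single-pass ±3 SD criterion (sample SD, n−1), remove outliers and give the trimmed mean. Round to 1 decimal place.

n = 16, ΣRT = 8960, M = 560.000
Σ(x−M)² = 870138.00; s = √(870138.00/15) = 240.851
Cutoffs: 560.000 ± 3·240.851 → [-162.6, 1282.6]
Outside: 1439 → excluded.
Retained (n=15): Σ = 7521, mean = 7521/15 = 501.400

501.4 ms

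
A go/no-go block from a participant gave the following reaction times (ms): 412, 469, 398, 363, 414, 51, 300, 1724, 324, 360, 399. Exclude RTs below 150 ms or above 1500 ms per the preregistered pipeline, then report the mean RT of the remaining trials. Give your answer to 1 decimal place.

Excluded: 51, 1724
Retained (n=9): Σ = 3439
Mean = 3439/9 = 382.1111

382.1 ms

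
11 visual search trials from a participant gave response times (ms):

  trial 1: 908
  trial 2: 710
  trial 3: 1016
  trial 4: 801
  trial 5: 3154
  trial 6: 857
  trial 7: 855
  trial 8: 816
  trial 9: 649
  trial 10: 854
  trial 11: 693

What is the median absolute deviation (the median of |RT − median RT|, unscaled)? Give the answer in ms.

54 ms

Sorted: 649, 693, 710, 801, 816, 854, 855, 857, 908, 1016, 3154 → median = 854
|x − 854|: 54, 144, 162, 53, 2300, 3, 1, 38, 205, 0, 161
Sorted deviations: 0, 1, 3, 38, 53, 54, 144, 161, 162, 205, 2300 → MAD = 54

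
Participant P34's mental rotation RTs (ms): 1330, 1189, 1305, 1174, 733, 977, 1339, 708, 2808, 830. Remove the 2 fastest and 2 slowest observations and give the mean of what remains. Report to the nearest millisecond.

Sorted: 708, 733, 830, 977, 1174, 1189, 1305, 1330, 1339, 2808
Drop lowest 2 (708, 733) and highest 2 (1339, 2808)
Remaining (n=6): Σ = 6805, mean = 6805/6 = 1134.167

1134 ms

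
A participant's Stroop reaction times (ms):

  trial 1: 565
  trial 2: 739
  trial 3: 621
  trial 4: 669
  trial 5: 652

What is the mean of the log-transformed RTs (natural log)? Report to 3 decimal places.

6.472

ln(RT): 6.3368, 6.6053, 6.4313, 6.5058, 6.4800
Σ ln(RT) = 32.3593
Mean = 32.3593/5 = 6.47186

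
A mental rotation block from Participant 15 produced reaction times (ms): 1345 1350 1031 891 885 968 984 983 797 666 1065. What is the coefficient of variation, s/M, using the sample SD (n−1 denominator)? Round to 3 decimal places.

0.207

n = 11, Σ = 10965, M = 996.8182
Σ(x−M)² = 426039.636; s = √(426039.636/10) = 206.4073
CV = 206.4073 / 996.8182 = 0.20707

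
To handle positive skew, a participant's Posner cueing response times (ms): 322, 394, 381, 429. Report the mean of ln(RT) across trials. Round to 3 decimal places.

ln(RT): 5.7746, 5.9764, 5.9428, 6.0615
Σ ln(RT) = 23.7552
Mean = 23.7552/4 = 5.93879

5.939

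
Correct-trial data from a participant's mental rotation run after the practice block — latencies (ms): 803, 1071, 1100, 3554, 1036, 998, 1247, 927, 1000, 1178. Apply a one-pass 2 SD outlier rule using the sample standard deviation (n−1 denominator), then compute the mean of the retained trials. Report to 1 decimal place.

1040.0 ms

n = 10, ΣRT = 12914, M = 1291.400
Σ(x−M)² = 5826948.40; s = √(5826948.40/9) = 804.636
Cutoffs: 1291.400 ± 2·804.636 → [-317.9, 2900.7]
Outside: 3554 → excluded.
Retained (n=9): Σ = 9360, mean = 9360/9 = 1040.000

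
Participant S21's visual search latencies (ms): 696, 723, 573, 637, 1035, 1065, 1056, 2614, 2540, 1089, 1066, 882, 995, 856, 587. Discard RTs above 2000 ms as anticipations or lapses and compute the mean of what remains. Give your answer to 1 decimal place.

866.2 ms

Excluded: 2540, 2614
Retained (n=13): Σ = 11260
Mean = 11260/13 = 866.1538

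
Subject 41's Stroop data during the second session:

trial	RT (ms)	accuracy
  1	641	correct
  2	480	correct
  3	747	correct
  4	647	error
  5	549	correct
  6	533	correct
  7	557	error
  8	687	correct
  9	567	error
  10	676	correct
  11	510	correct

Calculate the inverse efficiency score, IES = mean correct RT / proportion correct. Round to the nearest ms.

829 ms

Correct trials (n=8): 641, 480, 747, 549, 533, 687, 676, 510
Mean correct RT = 4823/8 = 602.8750 ms
Proportion correct = 8/11
IES = 602.8750 / (8/11) = 828.953 ms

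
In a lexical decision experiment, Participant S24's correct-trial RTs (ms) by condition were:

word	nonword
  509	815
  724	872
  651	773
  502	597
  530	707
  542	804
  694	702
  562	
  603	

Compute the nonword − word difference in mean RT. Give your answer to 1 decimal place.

162.1 ms

M(word) = 5317/9 = 590.778
M(nonword) = 5270/7 = 752.857
Difference = 752.857 − 590.778 = 162.079 ms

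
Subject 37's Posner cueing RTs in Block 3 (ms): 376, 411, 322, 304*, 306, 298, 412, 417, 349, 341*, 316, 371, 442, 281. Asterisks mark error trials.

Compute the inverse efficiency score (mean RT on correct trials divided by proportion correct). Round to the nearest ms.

418 ms

Correct trials (n=12): 376, 411, 322, 306, 298, 412, 417, 349, 316, 371, 442, 281
Mean correct RT = 4301/12 = 358.4167 ms
Proportion correct = 12/14
IES = 358.4167 / (12/14) = 418.153 ms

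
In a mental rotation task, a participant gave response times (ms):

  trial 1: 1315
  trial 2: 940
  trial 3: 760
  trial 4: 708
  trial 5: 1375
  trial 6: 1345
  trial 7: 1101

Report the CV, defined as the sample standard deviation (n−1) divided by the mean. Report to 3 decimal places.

0.261

n = 7, Σ = 7544, M = 1077.7143
Σ(x−M)² = 473263.429; s = √(473263.429/6) = 280.8509
CV = 280.8509 / 1077.7143 = 0.26060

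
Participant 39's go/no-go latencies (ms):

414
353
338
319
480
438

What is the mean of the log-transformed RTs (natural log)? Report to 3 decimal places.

ln(RT): 6.0259, 5.8665, 5.8230, 5.7652, 6.1738, 6.0822
Σ ln(RT) = 35.7366
Mean = 35.7366/6 = 5.95610

5.956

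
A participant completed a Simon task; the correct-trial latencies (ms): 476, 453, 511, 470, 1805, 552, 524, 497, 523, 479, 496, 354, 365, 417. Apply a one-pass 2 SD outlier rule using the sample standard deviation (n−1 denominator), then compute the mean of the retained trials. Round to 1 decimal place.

n = 14, ΣRT = 7922, M = 565.857
Σ(x−M)² = 1696815.71; s = √(1696815.71/13) = 361.281
Cutoffs: 565.857 ± 2·361.281 → [-156.7, 1288.4]
Outside: 1805 → excluded.
Retained (n=13): Σ = 6117, mean = 6117/13 = 470.538

470.5 ms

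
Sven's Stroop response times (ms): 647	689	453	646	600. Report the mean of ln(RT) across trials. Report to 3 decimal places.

6.398

ln(RT): 6.4723, 6.5352, 6.1159, 6.4708, 6.3969
Σ ln(RT) = 31.9912
Mean = 31.9912/5 = 6.39824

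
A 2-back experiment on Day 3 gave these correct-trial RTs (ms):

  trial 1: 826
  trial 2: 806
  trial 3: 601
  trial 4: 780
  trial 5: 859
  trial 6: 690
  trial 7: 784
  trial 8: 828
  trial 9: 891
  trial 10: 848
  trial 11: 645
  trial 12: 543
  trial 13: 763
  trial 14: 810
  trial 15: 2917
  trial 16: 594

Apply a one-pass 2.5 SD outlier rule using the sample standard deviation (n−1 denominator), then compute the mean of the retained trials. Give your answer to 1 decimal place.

n = 16, ΣRT = 14185, M = 886.562
Σ(x−M)² = 4563697.94; s = √(4563697.94/15) = 551.585
Cutoffs: 886.562 ± 2.5·551.585 → [-492.4, 2265.5]
Outside: 2917 → excluded.
Retained (n=15): Σ = 11268, mean = 11268/15 = 751.200

751.2 ms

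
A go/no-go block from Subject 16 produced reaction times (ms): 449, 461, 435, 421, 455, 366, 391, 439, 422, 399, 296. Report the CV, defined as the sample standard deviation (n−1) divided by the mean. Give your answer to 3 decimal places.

n = 11, Σ = 4534, M = 412.1818
Σ(x−M)² = 23239.636; s = √(23239.636/10) = 48.2075
CV = 48.2075 / 412.1818 = 0.11696

0.117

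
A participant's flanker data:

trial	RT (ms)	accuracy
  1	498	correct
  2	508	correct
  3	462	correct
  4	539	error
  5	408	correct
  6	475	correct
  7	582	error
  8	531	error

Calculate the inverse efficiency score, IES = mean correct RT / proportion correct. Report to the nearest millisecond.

752 ms

Correct trials (n=5): 498, 508, 462, 408, 475
Mean correct RT = 2351/5 = 470.2000 ms
Proportion correct = 5/8
IES = 470.2000 / (5/8) = 752.320 ms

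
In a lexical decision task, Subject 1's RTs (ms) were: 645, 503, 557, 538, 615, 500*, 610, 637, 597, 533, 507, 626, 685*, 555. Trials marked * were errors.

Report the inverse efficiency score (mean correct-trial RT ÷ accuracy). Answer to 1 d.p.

Correct trials (n=12): 645, 503, 557, 538, 615, 610, 637, 597, 533, 507, 626, 555
Mean correct RT = 6923/12 = 576.9167 ms
Proportion correct = 12/14
IES = 576.9167 / (12/14) = 673.069 ms

673.1 ms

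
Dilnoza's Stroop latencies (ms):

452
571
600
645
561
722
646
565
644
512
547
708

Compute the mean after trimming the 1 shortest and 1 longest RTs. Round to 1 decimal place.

599.9 ms

Sorted: 452, 512, 547, 561, 565, 571, 600, 644, 645, 646, 708, 722
Drop lowest 1 (452) and highest 1 (722)
Remaining (n=10): Σ = 5999, mean = 5999/10 = 599.900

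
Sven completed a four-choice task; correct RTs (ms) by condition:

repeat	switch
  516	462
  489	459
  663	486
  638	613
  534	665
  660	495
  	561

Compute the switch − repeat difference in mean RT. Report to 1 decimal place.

M(repeat) = 3500/6 = 583.333
M(switch) = 3741/7 = 534.429
Difference = 534.429 − 583.333 = -48.905 ms

-48.9 ms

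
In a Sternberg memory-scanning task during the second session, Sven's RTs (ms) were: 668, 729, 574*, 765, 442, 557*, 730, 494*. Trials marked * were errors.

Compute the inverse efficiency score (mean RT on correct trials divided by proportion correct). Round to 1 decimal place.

1066.9 ms

Correct trials (n=5): 668, 729, 765, 442, 730
Mean correct RT = 3334/5 = 666.8000 ms
Proportion correct = 5/8
IES = 666.8000 / (5/8) = 1066.880 ms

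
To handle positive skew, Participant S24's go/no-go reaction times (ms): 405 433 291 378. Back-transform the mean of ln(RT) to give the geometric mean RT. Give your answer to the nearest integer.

ln(RT): 6.0039, 6.0707, 5.6733, 5.9349
Mean ln(RT) = 23.6828/4 = 5.92071
Geometric mean = exp(5.92071) = 372.68 ms

373 ms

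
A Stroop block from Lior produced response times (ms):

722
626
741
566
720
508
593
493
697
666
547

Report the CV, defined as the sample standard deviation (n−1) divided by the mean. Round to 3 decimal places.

n = 11, Σ = 6879, M = 625.3636
Σ(x−M)² = 80456.545; s = √(80456.545/10) = 89.6976
CV = 89.6976 / 625.3636 = 0.14343

0.143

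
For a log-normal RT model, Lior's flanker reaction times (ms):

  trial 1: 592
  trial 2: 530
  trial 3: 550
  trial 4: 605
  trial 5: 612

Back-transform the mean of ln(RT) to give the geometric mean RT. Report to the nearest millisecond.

577 ms

ln(RT): 6.3835, 6.2729, 6.3099, 6.4052, 6.4167
Mean ln(RT) = 31.7883/5 = 6.35765
Geometric mean = exp(6.35765) = 576.89 ms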